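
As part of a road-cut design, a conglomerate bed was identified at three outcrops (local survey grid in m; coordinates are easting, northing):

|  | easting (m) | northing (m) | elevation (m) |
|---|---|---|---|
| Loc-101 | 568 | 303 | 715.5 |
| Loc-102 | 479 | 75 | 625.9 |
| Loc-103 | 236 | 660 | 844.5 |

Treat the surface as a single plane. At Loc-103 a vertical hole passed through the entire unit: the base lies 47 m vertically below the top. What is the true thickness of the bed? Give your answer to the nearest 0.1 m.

Two edge vectors: Loc-101→Loc-102 = (-89, -228, -89.6), Loc-101→Loc-103 = (-332, 357, 129).
Normal n = (Loc-101→Loc-102) × (Loc-101→Loc-103) = (2575.2, 41228.2, -107469).
So ∂z/∂easting = −n_x/n_z = 0.02396 and ∂z/∂northing = −n_y/n_z = 0.38363.
|∇z| = √(a²+b²) = 0.38438, so dip δ = arctan(0.38438) = 21.03°.
True thickness = vertical thickness × cos δ = 47 × cos 21.03° = 43.9 m.

43.9 m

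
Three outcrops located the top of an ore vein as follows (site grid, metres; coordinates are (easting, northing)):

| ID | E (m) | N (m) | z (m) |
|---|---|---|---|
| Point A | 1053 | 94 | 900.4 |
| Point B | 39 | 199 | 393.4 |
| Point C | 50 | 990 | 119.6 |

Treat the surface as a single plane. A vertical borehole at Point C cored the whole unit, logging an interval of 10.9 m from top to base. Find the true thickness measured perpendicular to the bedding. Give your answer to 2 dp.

9.42 m

Two edge vectors: Point A→Point B = (-1014, 105, -507), Point A→Point C = (-1003, 896, -780.8).
Normal n = (Point A→Point B) × (Point A→Point C) = (372288, -283210.2, -803229).
So ∂z/∂E = −n_x/n_z = 0.46349 and ∂z/∂N = −n_y/n_z = −0.35259.
|∇z| = √(a²+b²) = 0.58236, so dip δ = arctan(0.58236) = 30.21°.
True thickness = vertical thickness × cos δ = 10.9 × cos 30.21° = 9.42 m.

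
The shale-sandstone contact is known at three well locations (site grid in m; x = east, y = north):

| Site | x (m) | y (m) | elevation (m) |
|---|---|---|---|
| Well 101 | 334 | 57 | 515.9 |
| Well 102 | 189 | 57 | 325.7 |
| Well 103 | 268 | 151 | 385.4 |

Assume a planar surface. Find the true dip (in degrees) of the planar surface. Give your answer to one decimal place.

Let the plane be z = a·x + b·y + c.
Well 102−Well 101: −145a + 0b = −190.2;  Well 103−Well 101: −66a + 94b = −130.5.
Solving gives a = 1.31172, b = −0.46730.
Gradient magnitude |∇z| = √(a² + b²) = √(1.72062 + 0.21837) = 1.39248.
True dip = arctan(1.39248) = 54.3°, dipping toward WNW (azimuth ≈ 290°).

54.3°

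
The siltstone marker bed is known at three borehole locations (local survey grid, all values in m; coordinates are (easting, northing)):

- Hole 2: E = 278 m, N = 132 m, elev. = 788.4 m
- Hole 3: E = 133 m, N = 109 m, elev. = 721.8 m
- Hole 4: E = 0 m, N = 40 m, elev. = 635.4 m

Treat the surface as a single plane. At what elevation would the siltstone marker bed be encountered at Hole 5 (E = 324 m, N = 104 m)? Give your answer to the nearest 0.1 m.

Two edge vectors: Hole 2→Hole 3 = (-145, -23, -66.6), Hole 2→Hole 4 = (-278, -92, -153).
Normal n = (Hole 2→Hole 3) × (Hole 2→Hole 4) = (-2608.2, -3670.2, 6946).
So ∂z/∂E = −n_x/n_z = 0.37550 and ∂z/∂N = −n_y/n_z = 0.52839.
Intercept c from Hole 2: 788.4 − 104.39 − 69.75 = 614.26.
At (324, 104): z = 121.7 + 55.0 + 614.26 = 790.9 m.

790.9 m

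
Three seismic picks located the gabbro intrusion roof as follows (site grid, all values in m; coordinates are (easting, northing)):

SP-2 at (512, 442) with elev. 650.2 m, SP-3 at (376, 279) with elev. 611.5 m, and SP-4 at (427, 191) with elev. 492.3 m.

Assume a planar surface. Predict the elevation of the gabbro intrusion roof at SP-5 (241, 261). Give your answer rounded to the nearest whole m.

702 m

Two edge vectors: SP-2→SP-3 = (-136, -163, -38.7), SP-2→SP-4 = (-85, -251, -157.9).
Normal n = (SP-2→SP-3) × (SP-2→SP-4) = (16024, -18184.9, 20281).
So ∂z/∂E = −n_x/n_z = −0.79010 and ∂z/∂N = −n_y/n_z = 0.89665.
Intercept c from SP-2: 650.2 + 404.53 − 396.32 = 658.41.
At (241, 261): z = −190.4 + 234.0 + 658.41 = 702.0 m.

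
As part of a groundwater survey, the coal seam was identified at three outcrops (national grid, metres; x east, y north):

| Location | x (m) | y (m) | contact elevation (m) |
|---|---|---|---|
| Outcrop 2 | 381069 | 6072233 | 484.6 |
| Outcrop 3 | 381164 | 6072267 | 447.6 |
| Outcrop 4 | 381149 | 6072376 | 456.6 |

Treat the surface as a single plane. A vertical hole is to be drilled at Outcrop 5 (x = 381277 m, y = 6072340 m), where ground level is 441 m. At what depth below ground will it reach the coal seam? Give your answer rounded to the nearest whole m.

37 m

Two edge vectors: Outcrop 2→Outcrop 3 = (95, 34, -37), Outcrop 2→Outcrop 4 = (80, 143, -28).
Normal n = (Outcrop 2→Outcrop 3) × (Outcrop 2→Outcrop 4) = (4339, -300, 10865).
So ∂z/∂x = −n_x/n_z = −0.39935573 and ∂z/∂y = −n_y/n_z = 0.02761160.
Intercept c from Outcrop 2: 484.6 + 152182.09 − 167664.05 = −14997.36.
At (381277, 6072340): z_contact = −152265.2 + 167667.0 − 14997.36 = 404.5 m.
Depth below ground = 441 − 404.5 = 37 m.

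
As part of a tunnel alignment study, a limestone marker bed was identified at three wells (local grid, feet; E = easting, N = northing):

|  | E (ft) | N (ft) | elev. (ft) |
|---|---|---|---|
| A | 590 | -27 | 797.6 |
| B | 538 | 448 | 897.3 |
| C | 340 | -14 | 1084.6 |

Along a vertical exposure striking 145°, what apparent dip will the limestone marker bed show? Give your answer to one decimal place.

Let the plane be z = a·E + b·N + c.
B−A: −52a + 475b = 99.7;  C−A: −250a + 13b = 287.
Solving gives a = −1.14360, b = 0.08470.
Unit vector along 145° is (sin 145°, cos 145°) = (0.5736, -0.8192).
Slope in that direction = a·(0.5736) + b·(-0.8192) = −0.72532.
Apparent dip = arctan|0.72532| = 36.0° (true dip is 48.9°, so apparent ≤ true as expected).

36.0°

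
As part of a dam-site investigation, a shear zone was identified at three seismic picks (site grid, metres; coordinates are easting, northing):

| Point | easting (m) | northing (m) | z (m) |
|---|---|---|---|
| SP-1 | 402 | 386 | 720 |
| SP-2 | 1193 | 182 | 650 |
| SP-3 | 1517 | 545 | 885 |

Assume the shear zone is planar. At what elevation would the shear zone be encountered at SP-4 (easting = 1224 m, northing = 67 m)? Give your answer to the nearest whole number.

584 m

Two edge vectors: SP-1→SP-2 = (791, -204, -70), SP-1→SP-3 = (1115, 159, 165).
Normal n = (SP-1→SP-2) × (SP-1→SP-3) = (-22530, -208565, 353229).
So ∂z/∂easting = −n_x/n_z = 0.06378 and ∂z/∂northing = −n_y/n_z = 0.59045.
Intercept c from SP-1: 720 − 25.64 − 227.91 = 466.44.
At (1224, 67): z = 78.1 + 39.6 + 466.44 = 584.1 m.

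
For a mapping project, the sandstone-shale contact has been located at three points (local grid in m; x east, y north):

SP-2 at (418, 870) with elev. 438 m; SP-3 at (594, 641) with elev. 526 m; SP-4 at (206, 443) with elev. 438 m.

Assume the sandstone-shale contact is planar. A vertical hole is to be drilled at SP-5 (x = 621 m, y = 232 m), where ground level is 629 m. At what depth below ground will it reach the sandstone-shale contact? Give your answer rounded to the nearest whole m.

Let the plane be z = a·x + b·y + c.
SP-3−SP-2: 176a − 229b = 88;  SP-4−SP-2: −212a − 427b = 0.
Solving gives a = 0.30377, b = −0.15082.
Then c = 438 − a·418 − b·870 = 442.24.
At (621, 232): z_contact = 188.6 − 35.0 + 442.24 = 595.9 m.
Depth below ground = 629 − 595.9 = 33 m.

33 m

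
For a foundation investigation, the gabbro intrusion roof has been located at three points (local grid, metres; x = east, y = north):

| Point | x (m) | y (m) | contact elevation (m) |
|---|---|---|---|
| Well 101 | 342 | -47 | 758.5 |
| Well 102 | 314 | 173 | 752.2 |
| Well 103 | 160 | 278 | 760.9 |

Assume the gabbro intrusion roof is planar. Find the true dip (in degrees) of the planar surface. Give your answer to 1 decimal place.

Two edge vectors: Well 101→Well 102 = (-28, 220, -6.3), Well 101→Well 103 = (-182, 325, 2.4).
Normal n = (Well 101→Well 102) × (Well 101→Well 103) = (2575.5, 1213.8, 30940).
So ∂z/∂x = −n_x/n_z = −0.08324 and ∂z/∂y = −n_y/n_z = −0.03923.
Gradient magnitude |∇z| = √(a² + b²) = √(0.00693 + 0.00154) = 0.09202.
True dip = arctan(0.09202) = 5.3°, dipping toward ENE (azimuth ≈ 065°).

5.3°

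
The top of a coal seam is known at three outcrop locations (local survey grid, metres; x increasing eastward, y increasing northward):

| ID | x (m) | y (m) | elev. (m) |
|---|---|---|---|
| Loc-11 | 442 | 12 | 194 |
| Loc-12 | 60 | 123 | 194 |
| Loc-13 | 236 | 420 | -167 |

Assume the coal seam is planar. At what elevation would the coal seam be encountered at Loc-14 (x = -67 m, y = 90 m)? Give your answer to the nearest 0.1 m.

266.5 m

Two edge vectors: Loc-11→Loc-12 = (-382, 111, 0), Loc-11→Loc-13 = (-206, 408, -361).
Normal n = (Loc-11→Loc-12) × (Loc-11→Loc-13) = (-40071, -137902, -132990).
So ∂z/∂x = −n_x/n_z = −0.30131 and ∂z/∂y = −n_y/n_z = −1.03694.
Intercept c from Loc-11: 194 + 133.18 + 12.44 = 339.62.
At (-67, 90): z = 20.2 − 93.3 + 339.62 = 266.5 m.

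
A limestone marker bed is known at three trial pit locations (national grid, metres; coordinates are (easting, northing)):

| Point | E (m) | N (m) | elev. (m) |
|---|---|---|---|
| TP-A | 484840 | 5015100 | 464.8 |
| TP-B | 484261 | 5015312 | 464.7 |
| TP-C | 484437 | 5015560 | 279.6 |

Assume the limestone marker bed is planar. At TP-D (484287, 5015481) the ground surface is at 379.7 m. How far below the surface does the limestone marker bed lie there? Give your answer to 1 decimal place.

Two edge vectors: TP-A→TP-B = (-579, 212, -0.1), TP-A→TP-C = (-403, 460, -185.2).
Normal n = (TP-A→TP-B) × (TP-A→TP-C) = (-39216.4, -107190.5, -180904).
So ∂z/∂E = −n_x/n_z = −0.216780171 and ∂z/∂N = −n_y/n_z = −0.592526976.
Intercept c from TP-A: 464.8 + 105103.70 + 2971582.04 = 3077150.53.
At (484287, 5015481): z_contact = −104983.82 − 2971807.79 + 3077150.53 = 358.93 m.
Depth below ground = 379.7 − 358.93 = 20.8 m.

20.8 m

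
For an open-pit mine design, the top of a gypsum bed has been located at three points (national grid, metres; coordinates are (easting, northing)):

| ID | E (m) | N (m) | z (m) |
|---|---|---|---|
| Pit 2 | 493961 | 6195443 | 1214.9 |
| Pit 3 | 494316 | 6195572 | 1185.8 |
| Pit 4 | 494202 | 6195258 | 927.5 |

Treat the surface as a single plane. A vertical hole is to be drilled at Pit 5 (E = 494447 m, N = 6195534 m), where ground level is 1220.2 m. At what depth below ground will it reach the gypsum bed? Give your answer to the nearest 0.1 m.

Two edge vectors: Pit 2→Pit 3 = (355, 129, -29.1), Pit 2→Pit 4 = (241, -185, -287.4).
Normal n = (Pit 2→Pit 3) × (Pit 2→Pit 4) = (-42458.1, 95013.9, -96764).
So ∂z/∂E = −n_x/n_z = −0.438779918 and ∂z/∂N = −n_y/n_z = 0.981913728.
Intercept c from Pit 2: 1214.9 + 216740.17 − 6083390.53 = −5865435.47.
At (494447, 6195534): z_contact = −216953.41 + 6083479.89 − 5865435.47 = 1091.01 m.
Depth below ground = 1220.2 − 1091.01 = 129.2 m.

129.2 m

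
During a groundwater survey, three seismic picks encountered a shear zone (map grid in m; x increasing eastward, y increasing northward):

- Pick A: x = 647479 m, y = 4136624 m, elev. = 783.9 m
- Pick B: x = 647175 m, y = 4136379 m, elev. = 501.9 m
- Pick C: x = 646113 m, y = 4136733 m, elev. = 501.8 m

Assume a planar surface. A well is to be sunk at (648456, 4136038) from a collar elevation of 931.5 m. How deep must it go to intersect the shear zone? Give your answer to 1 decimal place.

359.5 m

Let the plane be z = a·x + b·y + c.
Pick B−Pick A: −304a − 245b = −282;  Pick C−Pick A: −1366a + 109b = −282.1.
Solving gives a = 0.271481433, b = 0.814161814.
Then c = 783.9 − a·647479 − b·4136624 = −3542875.92.
At (648456, 4136038): z_contact = 176043.76 + 3367404.20 − 3542875.92 = 572.04 m.
Depth below ground = 931.5 − 572.04 = 359.5 m.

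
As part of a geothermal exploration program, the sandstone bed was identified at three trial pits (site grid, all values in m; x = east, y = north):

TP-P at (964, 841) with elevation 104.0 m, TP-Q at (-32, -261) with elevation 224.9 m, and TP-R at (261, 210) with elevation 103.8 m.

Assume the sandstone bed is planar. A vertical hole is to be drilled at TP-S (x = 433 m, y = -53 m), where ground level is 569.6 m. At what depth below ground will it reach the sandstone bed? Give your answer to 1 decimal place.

222.6 m

Let the plane be z = a·x + b·y + c.
TP-Q−TP-P: −996a − 1102b = 120.9;  TP-R−TP-P: −703a − 631b = −0.2.
Solving gives a = 0.52321, b = −0.58259.
Then c = 104 − a·964 − b·841 = 89.59.
At (433, -53): z_contact = 226.55 + 30.88 + 89.59 = 347.01 m.
Depth below ground = 569.6 − 347.01 = 222.6 m.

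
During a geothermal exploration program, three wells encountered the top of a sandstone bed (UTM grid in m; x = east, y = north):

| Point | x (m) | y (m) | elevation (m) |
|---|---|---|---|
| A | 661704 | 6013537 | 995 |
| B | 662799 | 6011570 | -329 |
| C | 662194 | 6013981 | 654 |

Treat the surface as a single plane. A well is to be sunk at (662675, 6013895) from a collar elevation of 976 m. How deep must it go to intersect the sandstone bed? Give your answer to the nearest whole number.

756 m

Let the plane be z = a·x + b·y + c.
B−A: 1095a − 1967b = −1324;  C−A: 490a + 444b = −341.
Solving gives a = −0.86799608, b = 0.18990559.
Then c = 995 − a·661704 − b·6013537 = −566652.79.
At (662675, 6013895): z_contact = −575199.3 + 1142072.3 − 566652.79 = 220.2 m.
Depth below ground = 976 − 220.2 = 756 m.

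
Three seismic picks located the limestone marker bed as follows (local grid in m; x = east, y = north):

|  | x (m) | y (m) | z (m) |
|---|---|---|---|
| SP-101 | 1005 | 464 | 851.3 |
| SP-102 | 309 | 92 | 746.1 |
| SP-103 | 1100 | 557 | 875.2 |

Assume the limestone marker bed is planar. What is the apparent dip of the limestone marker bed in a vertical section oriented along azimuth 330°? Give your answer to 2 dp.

10.23°

Two edge vectors: SP-101→SP-102 = (-696, -372, -105.2), SP-101→SP-103 = (95, 93, 23.9).
Normal n = (SP-101→SP-102) × (SP-101→SP-103) = (892.8, 6640.4, -29388).
So ∂z/∂x = −n_x/n_z = 0.03038 and ∂z/∂y = −n_y/n_z = 0.22596.
Unit vector along 330° is (sin 330°, cos 330°) = (-0.5000, 0.8660).
Slope in that direction = a·(-0.5000) + b·(0.8660) = 0.18049.
Apparent dip = arctan|0.18049| = 10.23° (true dip is 12.8°, so apparent ≤ true as expected).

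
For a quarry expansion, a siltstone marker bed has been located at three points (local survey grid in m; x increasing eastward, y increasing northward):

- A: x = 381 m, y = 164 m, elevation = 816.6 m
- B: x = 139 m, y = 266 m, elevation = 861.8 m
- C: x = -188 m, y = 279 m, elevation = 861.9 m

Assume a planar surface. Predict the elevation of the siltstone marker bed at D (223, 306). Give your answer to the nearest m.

883 m

Two edge vectors: A→B = (-242, 102, 45.2), A→C = (-569, 115, 45.3).
Normal n = (A→B) × (A→C) = (-577.4, -14756.2, 30208).
So ∂z/∂x = −n_x/n_z = 0.01911 and ∂z/∂y = −n_y/n_z = 0.48849.
Intercept c from A: 816.6 − 7.28 − 80.11 = 729.21.
At (223, 306): z = 4.3 + 149.5 + 729.21 = 882.9 m.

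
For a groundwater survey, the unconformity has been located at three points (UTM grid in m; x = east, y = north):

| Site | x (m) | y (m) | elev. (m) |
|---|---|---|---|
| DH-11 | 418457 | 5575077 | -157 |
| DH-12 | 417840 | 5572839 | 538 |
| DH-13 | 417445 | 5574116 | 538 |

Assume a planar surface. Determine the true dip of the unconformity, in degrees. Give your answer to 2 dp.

29.06°

Two edge vectors: DH-11→DH-12 = (-617, -2238, 695), DH-11→DH-13 = (-1012, -961, 695).
Normal n = (DH-11→DH-12) × (DH-11→DH-13) = (-887515, -274525, -1671919).
So ∂z/∂x = −n_x/n_z = −0.53084 and ∂z/∂y = −n_y/n_z = −0.16420.
Gradient magnitude |∇z| = √(a² + b²) = √(0.28179 + 0.02696) = 0.55565.
True dip = arctan(0.55565) = 29.06°, dipping toward ENE (azimuth ≈ 073°).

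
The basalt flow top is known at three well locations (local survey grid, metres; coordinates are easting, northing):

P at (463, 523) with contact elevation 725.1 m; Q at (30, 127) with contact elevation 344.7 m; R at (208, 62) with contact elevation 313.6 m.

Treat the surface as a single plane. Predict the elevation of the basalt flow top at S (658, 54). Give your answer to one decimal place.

Let the plane be z = a·easting + b·northing + c.
Q−P: −433a − 396b = −380.4;  R−P: −255a − 461b = −411.5.
Solving gives a = 0.12582, b = 0.82303.
Then c = 725.1 − a·463 − b·523 = 236.40.
At (658, 54): z = 82.8 + 44.4 + 236.40 = 363.6 m.

363.6 m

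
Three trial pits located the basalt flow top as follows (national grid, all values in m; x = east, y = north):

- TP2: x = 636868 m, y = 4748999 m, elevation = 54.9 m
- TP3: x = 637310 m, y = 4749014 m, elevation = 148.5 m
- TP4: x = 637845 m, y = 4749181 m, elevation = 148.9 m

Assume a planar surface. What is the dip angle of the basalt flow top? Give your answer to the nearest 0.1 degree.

38.5°

Let the plane be z = a·x + b·y + c.
TP3−TP2: 442a + 15b = 93.6;  TP4−TP2: 977a + 182b = 94.
Solving gives a = 0.23750, b = −0.75847.
Gradient magnitude |∇z| = √(a² + b²) = √(0.05641 + 0.57528) = 0.79479.
True dip = arctan(0.79479) = 38.5°, dipping toward NNW (azimuth ≈ 343°).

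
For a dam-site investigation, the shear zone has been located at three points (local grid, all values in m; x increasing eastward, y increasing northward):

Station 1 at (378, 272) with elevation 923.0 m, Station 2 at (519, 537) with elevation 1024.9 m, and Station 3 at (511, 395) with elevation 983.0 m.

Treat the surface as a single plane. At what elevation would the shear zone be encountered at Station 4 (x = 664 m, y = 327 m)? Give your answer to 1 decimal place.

Two edge vectors: Station 1→Station 2 = (141, 265, 101.9), Station 1→Station 3 = (133, 123, 60).
Normal n = (Station 1→Station 2) × (Station 1→Station 3) = (3366.3, 5092.7, -17902).
So ∂z/∂x = −n_x/n_z = 0.18804 and ∂z/∂y = −n_y/n_z = 0.28448.
Intercept c from Station 1: 923 − 71.08 − 77.38 = 774.54.
At (664, 327): z = 124.9 + 93.0 + 774.54 = 992.4 m.

992.4 m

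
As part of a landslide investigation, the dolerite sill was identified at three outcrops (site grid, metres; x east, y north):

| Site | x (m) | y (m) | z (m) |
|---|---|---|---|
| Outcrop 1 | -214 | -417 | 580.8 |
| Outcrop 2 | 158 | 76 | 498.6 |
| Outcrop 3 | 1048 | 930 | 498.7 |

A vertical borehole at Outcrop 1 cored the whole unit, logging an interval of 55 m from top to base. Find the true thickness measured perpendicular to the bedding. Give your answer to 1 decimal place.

42.2 m

Two edge vectors: Outcrop 1→Outcrop 2 = (372, 493, -82.2), Outcrop 1→Outcrop 3 = (1262, 1347, -82.1).
Normal n = (Outcrop 1→Outcrop 2) × (Outcrop 1→Outcrop 3) = (70248.1, -73195.2, -121082).
So ∂z/∂x = −n_x/n_z = 0.58017 and ∂z/∂y = −n_y/n_z = −0.60451.
|∇z| = √(a²+b²) = 0.83787, so dip δ = arctan(0.83787) = 39.96°.
True thickness = vertical thickness × cos δ = 55 × cos 39.96° = 42.2 m.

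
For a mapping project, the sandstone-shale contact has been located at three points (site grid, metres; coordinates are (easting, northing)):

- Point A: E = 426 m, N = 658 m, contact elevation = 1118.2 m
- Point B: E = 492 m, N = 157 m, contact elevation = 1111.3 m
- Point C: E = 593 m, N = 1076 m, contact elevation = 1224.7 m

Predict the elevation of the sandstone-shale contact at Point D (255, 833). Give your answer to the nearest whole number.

1053 m

Let the plane be z = a·E + b·N + c.
Point B−Point A: 66a − 501b = −6.9;  Point C−Point A: 167a + 418b = 106.5.
Solving gives a = 0.45366, b = 0.07354.
Then c = 1118.2 − a·426 − b·658 = 876.55.
At (255, 833): z = 115.7 + 61.3 + 876.55 = 1053.5 m.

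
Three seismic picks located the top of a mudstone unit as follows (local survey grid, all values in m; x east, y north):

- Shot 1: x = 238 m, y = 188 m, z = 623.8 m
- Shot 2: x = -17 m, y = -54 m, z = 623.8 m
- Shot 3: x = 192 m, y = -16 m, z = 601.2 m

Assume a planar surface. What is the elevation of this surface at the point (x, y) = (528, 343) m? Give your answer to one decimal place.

Two edge vectors: Shot 1→Shot 2 = (-255, -242, 0), Shot 1→Shot 3 = (-46, -204, -22.6).
Normal n = (Shot 1→Shot 2) × (Shot 1→Shot 3) = (5469.2, -5763, 40888).
So ∂z/∂x = −n_x/n_z = −0.13376 and ∂z/∂y = −n_y/n_z = 0.14095.
Intercept c from Shot 1: 623.8 + 31.84 − 26.50 = 629.14.
At (528, 343): z = −70.6 + 48.3 + 629.14 = 606.9 m.

606.9 m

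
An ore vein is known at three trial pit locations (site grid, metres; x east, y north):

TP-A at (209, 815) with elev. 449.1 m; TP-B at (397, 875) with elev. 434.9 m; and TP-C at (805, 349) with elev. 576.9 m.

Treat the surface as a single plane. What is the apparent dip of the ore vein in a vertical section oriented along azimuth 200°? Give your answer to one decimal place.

Let the plane be z = a·x + b·y + c.
TP-B−TP-A: 188a + 60b = −14.2;  TP-C−TP-A: 596a − 466b = 127.8.
Solving gives a = 0.00852, b = −0.26336.
Unit vector along 200° is (sin 200°, cos 200°) = (-0.3420, -0.9397).
Slope in that direction = a·(-0.3420) + b·(-0.9397) = 0.24456.
Apparent dip = arctan|0.24456| = 13.7° (true dip is 14.8°, so apparent ≤ true as expected).

13.7°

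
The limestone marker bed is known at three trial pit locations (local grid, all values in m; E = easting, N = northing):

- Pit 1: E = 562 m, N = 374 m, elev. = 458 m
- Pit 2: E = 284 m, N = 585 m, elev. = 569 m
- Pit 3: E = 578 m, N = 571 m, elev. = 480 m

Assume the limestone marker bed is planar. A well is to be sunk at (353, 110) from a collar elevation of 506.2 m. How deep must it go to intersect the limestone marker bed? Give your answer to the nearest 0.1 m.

22.1 m

Two edge vectors: Pit 1→Pit 2 = (-278, 211, 111), Pit 1→Pit 3 = (16, 197, 22).
Normal n = (Pit 1→Pit 2) × (Pit 1→Pit 3) = (-17225, 7892, -58142).
So ∂z/∂E = −n_x/n_z = −0.29626 and ∂z/∂N = −n_y/n_z = 0.13574.
Intercept c from Pit 1: 458 + 166.50 − 50.77 = 573.73.
At (353, 110): z_contact = −104.58 + 14.93 + 573.73 = 484.08 m.
Depth below ground = 506.2 − 484.08 = 22.1 m.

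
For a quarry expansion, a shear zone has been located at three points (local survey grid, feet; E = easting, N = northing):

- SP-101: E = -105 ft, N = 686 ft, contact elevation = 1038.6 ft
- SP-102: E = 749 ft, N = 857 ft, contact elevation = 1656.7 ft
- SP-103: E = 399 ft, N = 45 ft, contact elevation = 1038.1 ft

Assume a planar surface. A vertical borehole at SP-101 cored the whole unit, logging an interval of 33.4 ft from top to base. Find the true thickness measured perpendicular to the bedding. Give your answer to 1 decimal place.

26.1 ft

Let the plane be z = a·E + b·N + c.
SP-102−SP-101: 854a + 171b = 618.1;  SP-103−SP-101: 504a − 641b = −0.5.
Solving gives a = 0.62519, b = 0.49235.
|∇z| = √(a²+b²) = 0.79578, so dip δ = arctan(0.79578) = 38.51°.
True thickness = vertical thickness × cos δ = 33.4 × cos 38.51° = 26.1 ft.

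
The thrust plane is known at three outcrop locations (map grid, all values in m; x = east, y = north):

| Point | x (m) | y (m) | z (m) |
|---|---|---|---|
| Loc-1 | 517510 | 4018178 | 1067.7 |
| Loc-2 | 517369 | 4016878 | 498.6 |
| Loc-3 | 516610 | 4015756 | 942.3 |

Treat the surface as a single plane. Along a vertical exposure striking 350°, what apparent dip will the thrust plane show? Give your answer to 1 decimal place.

Let the plane be z = a·x + b·y + c.
Loc-2−Loc-1: −141a − 1300b = −569.1;  Loc-3−Loc-1: −900a − 2422b = −125.4.
Solving gives a = −1.46692, b = 0.59687.
Unit vector along 350° is (sin 350°, cos 350°) = (-0.1736, 0.9848).
Slope in that direction = a·(-0.1736) + b·(0.9848) = 0.84253.
Apparent dip = arctan|0.84253| = 40.1° (true dip is 57.7°, so apparent ≤ true as expected).

40.1°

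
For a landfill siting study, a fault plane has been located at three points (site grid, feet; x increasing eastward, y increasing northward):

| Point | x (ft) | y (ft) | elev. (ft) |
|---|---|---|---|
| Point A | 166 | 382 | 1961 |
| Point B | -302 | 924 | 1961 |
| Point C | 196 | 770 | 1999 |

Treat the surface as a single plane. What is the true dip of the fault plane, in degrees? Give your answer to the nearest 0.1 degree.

Let the plane be z = a·x + b·y + c.
Point B−Point A: −468a + 542b = 0;  Point C−Point A: 30a + 388b = 38.
Solving gives a = 0.10410, b = 0.08989.
Gradient magnitude |∇z| = √(a² + b²) = √(0.01084 + 0.00808) = 0.13754.
True dip = arctan(0.13754) = 7.8°, dipping toward SW (azimuth ≈ 229°).

7.8°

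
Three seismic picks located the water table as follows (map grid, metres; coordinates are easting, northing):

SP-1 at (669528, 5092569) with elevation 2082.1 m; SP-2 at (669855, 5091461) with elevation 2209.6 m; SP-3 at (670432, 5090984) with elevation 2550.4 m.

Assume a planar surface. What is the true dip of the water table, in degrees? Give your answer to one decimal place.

33.4°

Let the plane be z = a·easting + b·northing + c.
SP-2−SP-1: 327a − 1108b = 127.5;  SP-3−SP-1: 904a − 1585b = 468.3.
Solving gives a = 0.65542, b = 0.07836.
Gradient magnitude |∇z| = √(a² + b²) = √(0.42958 + 0.00614) = 0.66009.
True dip = arctan(0.66009) = 33.4°, dipping toward W (azimuth ≈ 263°).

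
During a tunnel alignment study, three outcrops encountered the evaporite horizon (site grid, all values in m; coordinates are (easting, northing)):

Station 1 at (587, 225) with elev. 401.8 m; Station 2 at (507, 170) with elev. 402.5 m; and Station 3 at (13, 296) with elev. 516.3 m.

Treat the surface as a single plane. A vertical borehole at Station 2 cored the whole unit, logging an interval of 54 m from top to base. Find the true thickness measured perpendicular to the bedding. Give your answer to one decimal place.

51.9 m

Let the plane be z = a·E + b·N + c.
Station 2−Station 1: −80a − 55b = 0.7;  Station 3−Station 1: −574a + 71b = 114.5.
Solving gives a = −0.17039, b = 0.23512.
|∇z| = √(a²+b²) = 0.29037, so dip δ = arctan(0.29037) = 16.19°.
True thickness = vertical thickness × cos δ = 54 × cos 16.19° = 51.9 m.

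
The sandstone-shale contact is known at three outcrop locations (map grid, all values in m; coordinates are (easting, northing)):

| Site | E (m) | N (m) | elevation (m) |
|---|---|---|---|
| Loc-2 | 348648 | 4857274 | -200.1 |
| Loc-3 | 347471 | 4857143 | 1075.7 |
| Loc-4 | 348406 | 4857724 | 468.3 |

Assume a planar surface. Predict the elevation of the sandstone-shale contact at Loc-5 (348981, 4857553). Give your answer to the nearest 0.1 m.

-355.1 m

Let the plane be z = a·E + b·N + c.
Loc-3−Loc-2: −1177a − 131b = 1275.8;  Loc-4−Loc-2: −242a + 450b = 668.4.
Solving gives a = −1.178708547, b = 0.851450071.
Then c = -200.1 − a·348648 − b·4857274 = −3724972.01.
At (348981, 4857553): z = −411346.9 + 4135963.8 − 3724972.01 = -355.1 m.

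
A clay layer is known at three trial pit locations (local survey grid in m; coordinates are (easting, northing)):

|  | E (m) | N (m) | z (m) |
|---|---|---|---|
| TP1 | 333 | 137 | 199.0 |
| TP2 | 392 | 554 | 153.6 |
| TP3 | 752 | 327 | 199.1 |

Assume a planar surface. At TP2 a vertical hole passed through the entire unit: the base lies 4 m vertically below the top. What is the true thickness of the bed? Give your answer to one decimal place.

Two edge vectors: TP1→TP2 = (59, 417, -45.4), TP1→TP3 = (419, 190, 0.1).
Normal n = (TP1→TP2) × (TP1→TP3) = (8667.7, -19028.5, -163513).
So ∂z/∂E = −n_x/n_z = 0.05301 and ∂z/∂N = −n_y/n_z = −0.11637.
|∇z| = √(a²+b²) = 0.12788, so dip δ = arctan(0.12788) = 7.29°.
True thickness = vertical thickness × cos δ = 4 × cos 7.29° = 4.0 m.

4.0 m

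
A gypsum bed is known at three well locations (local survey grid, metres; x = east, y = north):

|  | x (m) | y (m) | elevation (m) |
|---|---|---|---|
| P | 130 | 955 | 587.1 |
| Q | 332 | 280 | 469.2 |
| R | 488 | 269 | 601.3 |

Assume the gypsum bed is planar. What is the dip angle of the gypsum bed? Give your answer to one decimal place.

Two edge vectors: P→Q = (202, -675, -117.9), P→R = (358, -686, 14.2).
Normal n = (P→Q) × (P→R) = (-90464.4, -45076.6, 103078).
So ∂z/∂x = −n_x/n_z = 0.87763 and ∂z/∂y = −n_y/n_z = 0.43731.
Gradient magnitude |∇z| = √(a² + b²) = √(0.77024 + 0.19124) = 0.98055.
True dip = arctan(0.98055) = 44.4°, dipping toward WSW (azimuth ≈ 244°).

44.4°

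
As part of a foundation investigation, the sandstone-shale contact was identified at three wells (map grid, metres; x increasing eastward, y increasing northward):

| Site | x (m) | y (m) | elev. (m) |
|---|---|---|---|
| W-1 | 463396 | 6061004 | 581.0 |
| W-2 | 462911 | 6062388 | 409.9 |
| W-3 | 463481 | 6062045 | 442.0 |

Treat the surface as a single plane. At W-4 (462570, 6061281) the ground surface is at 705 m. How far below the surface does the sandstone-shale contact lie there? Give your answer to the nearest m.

142 m

Two edge vectors: W-1→W-2 = (-485, 1384, -171.1), W-1→W-3 = (85, 1041, -139).
Normal n = (W-1→W-2) × (W-1→W-3) = (-14260.9, -81958.5, -622525).
So ∂z/∂x = −n_x/n_z = −0.02290816 and ∂z/∂y = −n_y/n_z = −0.13165495.
Intercept c from W-1: 581 + 10615.55 + 797961.20 = 809157.75.
At (462570, 6061281): z_contact = −10596.6 − 797997.7 + 809157.75 = 563.5 m.
Depth below ground = 705 − 563.5 = 142 m.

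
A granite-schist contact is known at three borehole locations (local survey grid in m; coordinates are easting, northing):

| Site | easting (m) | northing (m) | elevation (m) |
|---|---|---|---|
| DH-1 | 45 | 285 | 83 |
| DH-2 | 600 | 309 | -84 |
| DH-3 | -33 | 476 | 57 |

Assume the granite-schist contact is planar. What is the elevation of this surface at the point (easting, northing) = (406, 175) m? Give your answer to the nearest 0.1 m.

Let the plane be z = a·easting + b·northing + c.
DH-2−DH-1: 555a + 24b = −167;  DH-3−DH-1: −78a + 191b = −26.
Solving gives a = −0.28989, b = −0.25451.
Then c = 83 − a·45 − b·285 = 168.58.
At (406, 175): z = −117.7 − 44.5 + 168.58 = 6.3 m.

6.3 m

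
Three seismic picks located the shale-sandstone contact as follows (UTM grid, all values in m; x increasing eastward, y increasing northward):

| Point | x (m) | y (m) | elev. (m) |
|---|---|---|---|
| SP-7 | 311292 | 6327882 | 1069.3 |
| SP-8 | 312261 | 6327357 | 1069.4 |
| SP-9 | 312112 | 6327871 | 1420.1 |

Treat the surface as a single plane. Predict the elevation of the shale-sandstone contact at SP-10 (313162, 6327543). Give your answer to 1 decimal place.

Let the plane be z = a·x + b·y + c.
SP-8−SP-7: 969a − 525b = 0.1;  SP-9−SP-7: 820a − 11b = 350.8.
Solving gives a = 0.438663446, b = 0.809456913.
Then c = 1069.3 − a·311292 − b·6327882 = −5257630.95.
At (313162, 6327543): z = 137372.7 + 5121873.4 − 5257630.95 = 1615.2 m.

1615.2 m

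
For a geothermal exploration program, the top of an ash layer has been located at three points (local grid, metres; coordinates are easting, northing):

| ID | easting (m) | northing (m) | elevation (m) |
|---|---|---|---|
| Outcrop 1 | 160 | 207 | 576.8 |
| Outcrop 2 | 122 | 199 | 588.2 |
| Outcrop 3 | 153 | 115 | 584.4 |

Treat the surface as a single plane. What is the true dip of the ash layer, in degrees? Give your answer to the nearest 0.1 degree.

16.4°

Two edge vectors: Outcrop 1→Outcrop 2 = (-38, -8, 11.4), Outcrop 1→Outcrop 3 = (-7, -92, 7.6).
Normal n = (Outcrop 1→Outcrop 2) × (Outcrop 1→Outcrop 3) = (988, 209, 3440).
So ∂z/∂easting = −n_x/n_z = −0.28721 and ∂z/∂northing = −n_y/n_z = −0.06076.
Gradient magnitude |∇z| = √(a² + b²) = √(0.08249 + 0.00369) = 0.29357.
True dip = arctan(0.29357) = 16.4°, dipping toward ENE (azimuth ≈ 078°).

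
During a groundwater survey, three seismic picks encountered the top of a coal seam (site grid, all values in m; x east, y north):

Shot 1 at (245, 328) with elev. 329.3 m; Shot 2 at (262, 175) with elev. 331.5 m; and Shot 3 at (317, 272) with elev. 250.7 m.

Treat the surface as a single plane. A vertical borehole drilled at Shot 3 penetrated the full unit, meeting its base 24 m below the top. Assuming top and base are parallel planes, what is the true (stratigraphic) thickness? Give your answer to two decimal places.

Let the plane be z = a·x + b·y + c.
Shot 2−Shot 1: 17a − 153b = 2.2;  Shot 3−Shot 1: 72a − 56b = −78.6.
Solving gives a = −1.20717, b = −0.14851.
|∇z| = √(a²+b²) = 1.21627, so dip δ = arctan(1.21627) = 50.57°.
True thickness = vertical thickness × cos δ = 24 × cos 50.57° = 15.24 m.

15.24 m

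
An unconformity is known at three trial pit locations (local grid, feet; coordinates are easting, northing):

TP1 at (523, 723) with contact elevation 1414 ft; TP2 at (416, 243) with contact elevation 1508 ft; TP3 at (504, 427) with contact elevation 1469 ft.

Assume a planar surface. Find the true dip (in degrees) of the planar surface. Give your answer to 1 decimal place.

10.9°

Two edge vectors: TP1→TP2 = (-107, -480, 94), TP1→TP3 = (-19, -296, 55).
Normal n = (TP1→TP2) × (TP1→TP3) = (1424, 4099, 22552).
So ∂z/∂easting = −n_x/n_z = −0.06314 and ∂z/∂northing = −n_y/n_z = −0.18176.
Gradient magnitude |∇z| = √(a² + b²) = √(0.00399 + 0.03304) = 0.19241.
True dip = arctan(0.19241) = 10.9°, dipping toward NNE (azimuth ≈ 019°).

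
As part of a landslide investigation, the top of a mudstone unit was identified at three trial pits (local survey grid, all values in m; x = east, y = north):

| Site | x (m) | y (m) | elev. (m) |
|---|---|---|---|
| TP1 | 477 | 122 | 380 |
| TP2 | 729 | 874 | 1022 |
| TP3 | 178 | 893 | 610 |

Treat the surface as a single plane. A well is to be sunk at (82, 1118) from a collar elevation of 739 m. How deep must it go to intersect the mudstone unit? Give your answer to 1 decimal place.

68.6 m

Let the plane be z = a·x + b·y + c.
TP2−TP1: 252a + 752b = 642;  TP3−TP1: −299a + 771b = 230.
Solving gives a = 0.768292, b = 0.596264.
Then c = 380 − a·477 − b·122 = −59.22.
At (82, 1118): z_contact = 63.00 + 666.62 − 59.22 = 670.40 m.
Depth below ground = 739 − 670.40 = 68.6 m.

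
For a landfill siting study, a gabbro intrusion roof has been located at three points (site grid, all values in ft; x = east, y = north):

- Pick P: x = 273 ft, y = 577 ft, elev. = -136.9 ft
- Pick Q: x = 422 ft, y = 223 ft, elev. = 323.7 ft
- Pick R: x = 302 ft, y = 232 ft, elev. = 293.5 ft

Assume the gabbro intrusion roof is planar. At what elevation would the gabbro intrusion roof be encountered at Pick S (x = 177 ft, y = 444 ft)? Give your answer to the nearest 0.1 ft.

Let the plane be z = a·x + b·y + c.
Pick Q−Pick P: 149a − 354b = 460.6;  Pick R−Pick P: 29a − 345b = 430.4.
Solving gives a = 0.15910, b = −1.23416.
Then c = -136.9 − a·273 − b·577 = 531.78.
At (177, 444): z = 28.2 − 548.0 + 531.78 = 12.0 ft.

12.0 ft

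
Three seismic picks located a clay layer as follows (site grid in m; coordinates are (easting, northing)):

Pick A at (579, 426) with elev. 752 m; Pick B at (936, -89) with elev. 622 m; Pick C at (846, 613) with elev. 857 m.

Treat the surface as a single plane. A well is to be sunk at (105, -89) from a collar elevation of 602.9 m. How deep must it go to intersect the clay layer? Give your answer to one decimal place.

102.0 m

Two edge vectors: Pick A→Pick B = (357, -515, -130), Pick A→Pick C = (267, 187, 105).
Normal n = (Pick A→Pick B) × (Pick A→Pick C) = (-29765, -72195, 204264).
So ∂z/∂E = −n_x/n_z = 0.14572 and ∂z/∂N = −n_y/n_z = 0.35344.
Intercept c from Pick A: 752 − 84.37 − 150.57 = 517.06.
At (105, -89): z_contact = 15.30 − 31.46 + 517.06 = 500.91 m.
Depth below ground = 602.9 − 500.91 = 102.0 m.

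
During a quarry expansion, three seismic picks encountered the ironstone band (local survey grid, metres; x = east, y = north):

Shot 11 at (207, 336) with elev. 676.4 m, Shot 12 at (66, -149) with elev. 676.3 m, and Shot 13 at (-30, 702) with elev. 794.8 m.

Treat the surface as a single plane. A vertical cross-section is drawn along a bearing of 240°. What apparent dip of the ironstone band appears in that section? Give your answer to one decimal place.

13.9°

Two edge vectors: Shot 11→Shot 12 = (-141, -485, -0.1), Shot 11→Shot 13 = (-237, 366, 118.4).
Normal n = (Shot 11→Shot 12) × (Shot 11→Shot 13) = (-57387.4, 16718.1, -166551).
So ∂z/∂x = −n_x/n_z = −0.34456 and ∂z/∂y = −n_y/n_z = 0.10038.
Unit vector along 240° is (sin 240°, cos 240°) = (-0.8660, -0.5000).
Slope in that direction = a·(-0.8660) + b·(-0.5000) = 0.24821.
Apparent dip = arctan|0.24821| = 13.9° (true dip is 19.7°, so apparent ≤ true as expected).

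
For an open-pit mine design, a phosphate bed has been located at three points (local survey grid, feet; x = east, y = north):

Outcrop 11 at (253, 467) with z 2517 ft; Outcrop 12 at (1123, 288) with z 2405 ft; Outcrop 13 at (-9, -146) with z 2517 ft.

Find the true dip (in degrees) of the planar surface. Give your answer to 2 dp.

Let the plane be z = a·x + b·y + c.
Outcrop 12−Outcrop 11: 870a − 179b = −112;  Outcrop 13−Outcrop 11: −262a − 613b = 0.
Solving gives a = −0.11833, b = 0.05057.
Gradient magnitude |∇z| = √(a² + b²) = √(0.01400 + 0.00256) = 0.12868.
True dip = arctan(0.12868) = 7.33°, dipping toward ESE (azimuth ≈ 113°).

7.33°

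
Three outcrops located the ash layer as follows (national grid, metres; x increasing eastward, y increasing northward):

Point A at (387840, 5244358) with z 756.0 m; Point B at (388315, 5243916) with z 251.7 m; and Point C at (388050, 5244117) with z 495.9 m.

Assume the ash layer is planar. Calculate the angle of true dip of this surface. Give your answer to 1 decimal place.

41.0°

Let the plane be z = a·x + b·y + c.
Point B−Point A: 475a − 442b = −504.3;  Point C−Point A: 210a − 241b = −260.1.
Solving gives a = −0.30349, b = 0.81480.
Gradient magnitude |∇z| = √(a² + b²) = √(0.09211 + 0.66390) = 0.86949.
True dip = arctan(0.86949) = 41.0°, dipping toward SSE (azimuth ≈ 160°).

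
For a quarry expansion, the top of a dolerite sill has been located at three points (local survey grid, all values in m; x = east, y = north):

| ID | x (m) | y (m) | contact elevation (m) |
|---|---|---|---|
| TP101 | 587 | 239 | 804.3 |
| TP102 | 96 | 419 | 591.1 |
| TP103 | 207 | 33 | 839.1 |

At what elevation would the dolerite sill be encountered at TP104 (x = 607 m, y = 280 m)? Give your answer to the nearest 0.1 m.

Let the plane be z = a·x + b·y + c.
TP102−TP101: −491a + 180b = −213.2;  TP103−TP101: −380a − 206b = 34.8.
Solving gives a = 0.22209, b = −0.57862.
Then c = 804.3 − a·587 − b·239 = 812.22.
At (607, 280): z = 134.8 − 162.0 + 812.22 = 785.0 m.

785.0 m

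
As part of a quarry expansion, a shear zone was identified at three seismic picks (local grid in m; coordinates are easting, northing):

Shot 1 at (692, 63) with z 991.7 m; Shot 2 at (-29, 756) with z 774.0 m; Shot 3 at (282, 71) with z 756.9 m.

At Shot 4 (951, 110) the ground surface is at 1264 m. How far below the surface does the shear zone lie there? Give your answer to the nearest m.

109 m

Two edge vectors: Shot 1→Shot 2 = (-721, 693, -217.7), Shot 1→Shot 3 = (-410, 8, -234.8).
Normal n = (Shot 1→Shot 2) × (Shot 1→Shot 3) = (-160974.8, -80033.8, 278362).
So ∂z/∂easting = −n_x/n_z = 0.57829 and ∂z/∂northing = −n_y/n_z = 0.28752.
Intercept c from Shot 1: 991.7 − 400.18 − 18.11 = 573.41.
At (951, 110): z_contact = 550.0 + 31.6 + 573.41 = 1155.0 m.
Depth below ground = 1264 − 1155.0 = 109 m.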